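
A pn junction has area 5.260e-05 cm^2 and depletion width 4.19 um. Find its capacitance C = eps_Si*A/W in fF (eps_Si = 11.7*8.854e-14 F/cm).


Step 1: eps_Si = 11.7 * 8.854e-14 = 1.035918e-12 F/cm
Step 2: W in cm = 4.19 * 1e-4 = 4.19e-04 cm
Step 3: C = 1.035918e-12 * 5.260e-05 / 4.19e-04 = 1.300460e-13 F
Step 4: C = 130.05 fF

130.05


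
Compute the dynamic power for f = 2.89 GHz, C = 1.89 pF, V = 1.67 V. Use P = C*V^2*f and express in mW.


Step 1: V^2 = 1.67^2 = 2.7889 V^2
Step 2: P = C*V^2*f = 1.89e-12 F * 2.7889 * 2.89e9 Hz
Step 3: P = 1.523325069e-02 W
Step 4: P = 15.233 mW

15.233


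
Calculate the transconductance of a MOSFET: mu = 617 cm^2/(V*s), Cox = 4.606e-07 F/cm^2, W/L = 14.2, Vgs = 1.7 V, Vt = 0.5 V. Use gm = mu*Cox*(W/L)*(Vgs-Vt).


Step 1: Vov = Vgs - Vt = 1.7 - 0.5 = 1.2 V
Step 2: gm = mu * Cox * (W/L) * Vov
Step 3: gm = 617 * 4.606e-07 * 14.2 * 1.2 = 4.84e-03 S

4.84e-03


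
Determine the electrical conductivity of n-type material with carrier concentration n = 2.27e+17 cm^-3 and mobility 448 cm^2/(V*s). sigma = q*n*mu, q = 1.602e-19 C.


Step 1: sigma = q * n * mu
Step 2: sigma = 1.602e-19 * 2.27e+17 * 448
Step 3: sigma = 1.629e+01 S/cm

1.629e+01


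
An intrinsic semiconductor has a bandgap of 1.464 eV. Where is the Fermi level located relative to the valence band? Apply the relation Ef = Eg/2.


Step 1: For an intrinsic semiconductor, the Fermi level sits at midgap.
Step 2: Ef = Eg / 2 = 1.464 / 2 = 0.732 eV

0.732


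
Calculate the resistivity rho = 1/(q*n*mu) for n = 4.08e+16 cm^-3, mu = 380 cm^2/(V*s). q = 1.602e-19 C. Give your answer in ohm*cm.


Step 1: sigma = q * n * mu = 1.602e-19 * 4.08e+16 * 380 = 2.48374e+00 S/cm
Step 2: rho = 1 / sigma = 1 / 2.48374e+00 = 0.4026 ohm*cm

0.4026


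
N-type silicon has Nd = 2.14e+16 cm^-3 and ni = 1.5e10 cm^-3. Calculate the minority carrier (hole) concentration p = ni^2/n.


Step 1: Since Nd >> ni, n ≈ Nd = 2.14e+16 cm^-3
Step 2: p = ni^2 / n = (1.5e10)^2 / 2.14e+16
Step 3: p = 2.25e20 / 2.14e+16 = 1.05e+04 cm^-3

1.05e+04


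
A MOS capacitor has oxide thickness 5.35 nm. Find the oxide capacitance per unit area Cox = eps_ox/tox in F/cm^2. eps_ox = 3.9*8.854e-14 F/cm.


Step 1: eps_ox = 3.9 * 8.854e-14 = 3.45306e-13 F/cm
Step 2: tox in cm = 5.35 nm * 1e-7 = 5.3500e-07 cm
Step 3: Cox = 3.45306e-13 / 5.3500e-07 = 6.45e-07 F/cm^2

6.45e-07


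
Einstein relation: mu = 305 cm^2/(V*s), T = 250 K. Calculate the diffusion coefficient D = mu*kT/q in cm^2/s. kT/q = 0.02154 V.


Step 1: D = mu * (kT/q)
Step 2: D = 305 * 0.02154
Step 3: D = 6.57 cm^2/s

6.57


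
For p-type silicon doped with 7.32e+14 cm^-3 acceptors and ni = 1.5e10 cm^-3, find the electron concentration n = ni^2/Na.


Step 1: Majority hole concentration p ≈ Na = 7.32e+14 cm^-3
Step 2: n = ni^2 / Na = (1.5e10)^2 / 7.32e+14
Step 3: n = 3.07e+05 cm^-3

3.07e+05


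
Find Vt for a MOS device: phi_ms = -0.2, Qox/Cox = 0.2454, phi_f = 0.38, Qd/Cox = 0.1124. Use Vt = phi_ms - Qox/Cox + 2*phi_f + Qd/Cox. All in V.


Step 1: Vt = phi_ms - Qox/Cox + 2*phi_f + Qd/Cox
Step 2: Vt = -0.2 - 0.2454 + 2*0.38 + 0.1124
Step 3: Vt = -0.2 - 0.2454 + 0.76 + 0.1124
Step 4: Vt = 0.427 V

0.427


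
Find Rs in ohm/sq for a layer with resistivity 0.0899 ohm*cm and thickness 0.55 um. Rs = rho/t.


Step 1: Convert thickness to cm: t = 0.55 um = 5.5000e-05 cm
Step 2: Rs = rho / t = 0.0899 / 5.5000e-05
Step 3: Rs = 1634.5 ohm/sq

1634.5


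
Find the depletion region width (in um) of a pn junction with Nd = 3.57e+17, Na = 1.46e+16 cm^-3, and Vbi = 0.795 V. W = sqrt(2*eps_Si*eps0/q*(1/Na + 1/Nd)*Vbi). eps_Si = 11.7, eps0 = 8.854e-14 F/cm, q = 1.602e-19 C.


Step 1: 1/Na + 1/Nd = 1/1.46e+16 + 1/3.57e+17 = 7.12943e-17
Step 2: 2*eps*eps0/q = 2*11.7*8.854e-14/1.602e-19 = 1.293281e+07
Step 3: W^2 = 1.293281e+07 * 7.12943e-17 * 0.795 = 7.33018e-10
Step 4: W = sqrt(7.33018e-10) = 2.707e-05 cm = 0.2707 um

0.2707


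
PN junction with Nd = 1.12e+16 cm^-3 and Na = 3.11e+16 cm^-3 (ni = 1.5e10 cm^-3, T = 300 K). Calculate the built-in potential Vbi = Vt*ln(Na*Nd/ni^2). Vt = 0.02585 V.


Step 1: Compute Na*Nd/ni^2 = 3.11e+16 * 1.12e+16 / (1.5e10)^2 = 1.5481e+12
Step 2: ln(1.5481e+12) = 28.0680
Step 3: Vbi = 0.02585 * 28.0680 = 0.726 V

0.726


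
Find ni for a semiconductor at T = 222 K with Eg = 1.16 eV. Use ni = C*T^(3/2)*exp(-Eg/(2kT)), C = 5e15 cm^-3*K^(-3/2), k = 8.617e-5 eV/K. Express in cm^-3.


Step 1: Compute kT = 8.617e-5 * 222 = 0.01912974 eV
Step 2: Exponent = -Eg/(2kT) = -1.16/(2*0.01912974) = -30.31928
Step 3: T^(3/2) = 222^1.5 = 3307.73
Step 4: ni = 5e15 * 3307.73 * exp(-30.31928) = 1.12e+06 cm^-3

1.12e+06


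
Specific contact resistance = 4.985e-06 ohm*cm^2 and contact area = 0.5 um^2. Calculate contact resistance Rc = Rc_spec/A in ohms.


Step 1: Convert area to cm^2: 0.5 um^2 = 5.0000e-09 cm^2
Step 2: Rc = Rc_spec / A = 4.985e-06 / 5.0000e-09
Step 3: Rc = 9.97e+02 ohms

9.97e+02


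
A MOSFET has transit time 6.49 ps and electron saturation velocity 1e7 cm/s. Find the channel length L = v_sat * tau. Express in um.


Step 1: tau in seconds = 6.49 ps * 1e-12 = 6.4900e-12 s
Step 2: L = v_sat * tau = 1e7 * 6.4900e-12 = 6.4900e-05 cm
Step 3: L in um = 6.4900e-05 * 1e4 = 0.649 um

0.649


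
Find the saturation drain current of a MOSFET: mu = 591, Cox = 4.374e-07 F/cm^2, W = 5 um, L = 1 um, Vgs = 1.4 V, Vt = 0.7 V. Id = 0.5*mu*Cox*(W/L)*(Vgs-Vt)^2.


Step 1: Overdrive voltage Vov = Vgs - Vt = 1.4 - 0.7 = 0.7 V
Step 2: W/L = 5/1 = 5
Step 3: Id = 0.5 * 591 * 4.374e-07 * 5 * 0.7^2
Step 4: Id = 3.17e-04 A

3.17e-04


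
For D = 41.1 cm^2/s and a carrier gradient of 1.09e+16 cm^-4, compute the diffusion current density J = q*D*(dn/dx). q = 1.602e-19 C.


Step 1: J = q * D * (dn/dx)
Step 2: J = 1.602e-19 * 41.1 * 1.09e+16
Step 3: J = 7.18e-02 A/cm^2

7.18e-02


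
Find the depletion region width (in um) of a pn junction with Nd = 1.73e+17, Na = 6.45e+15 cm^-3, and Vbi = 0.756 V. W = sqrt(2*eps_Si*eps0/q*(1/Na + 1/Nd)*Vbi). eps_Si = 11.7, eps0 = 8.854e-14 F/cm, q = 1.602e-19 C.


Step 1: 1/Na + 1/Nd = 1/6.45e+15 + 1/1.73e+17 = 1.60819e-16
Step 2: 2*eps*eps0/q = 2*11.7*8.854e-14/1.602e-19 = 1.293281e+07
Step 3: W^2 = 1.293281e+07 * 1.60819e-16 * 0.756 = 1.57236e-09
Step 4: W = sqrt(1.57236e-09) = 3.965e-05 cm = 0.3965 um

0.3965


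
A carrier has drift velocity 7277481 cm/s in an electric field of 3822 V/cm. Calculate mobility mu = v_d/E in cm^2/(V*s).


Step 1: mu = v_d / E
Step 2: mu = 7277481 / 3822
Step 3: mu = 1904.1 cm^2/(V*s)

1904.1


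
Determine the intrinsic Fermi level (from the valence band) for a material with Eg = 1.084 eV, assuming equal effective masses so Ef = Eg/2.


Step 1: For an intrinsic semiconductor, the Fermi level sits at midgap.
Step 2: Ef = Eg / 2 = 1.084 / 2 = 0.542 eV

0.542


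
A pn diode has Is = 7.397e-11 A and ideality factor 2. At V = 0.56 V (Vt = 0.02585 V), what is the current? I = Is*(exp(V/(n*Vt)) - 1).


Step 1: V/(n*Vt) = 0.56/(2*0.02585) = 10.8317
Step 2: exp(10.8317) = 5.0600e+04
Step 3: I = 7.397e-11 * (5.0600e+04 - 1) = 3.74e-06 A

3.74e-06


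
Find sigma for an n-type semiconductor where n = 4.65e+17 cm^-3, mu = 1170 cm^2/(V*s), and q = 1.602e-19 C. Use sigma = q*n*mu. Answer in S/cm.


Step 1: sigma = q * n * mu
Step 2: sigma = 1.602e-19 * 4.65e+17 * 1170
Step 3: sigma = 8.716e+01 S/cm

8.716e+01


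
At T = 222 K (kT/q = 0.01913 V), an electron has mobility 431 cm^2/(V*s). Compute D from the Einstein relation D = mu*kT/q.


Step 1: D = mu * (kT/q)
Step 2: D = 431 * 0.01913
Step 3: D = 8.25 cm^2/s

8.25


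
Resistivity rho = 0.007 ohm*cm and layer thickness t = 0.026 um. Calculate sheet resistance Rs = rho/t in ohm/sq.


Step 1: Convert thickness to cm: t = 0.026 um = 2.6000e-06 cm
Step 2: Rs = rho / t = 0.007 / 2.6000e-06
Step 3: Rs = 2692.3 ohm/sq

2692.3


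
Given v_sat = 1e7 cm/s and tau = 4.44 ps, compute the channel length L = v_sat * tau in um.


Step 1: tau in seconds = 4.44 ps * 1e-12 = 4.4400e-12 s
Step 2: L = v_sat * tau = 1e7 * 4.4400e-12 = 4.4400e-05 cm
Step 3: L in um = 4.4400e-05 * 1e4 = 0.444 um

0.444


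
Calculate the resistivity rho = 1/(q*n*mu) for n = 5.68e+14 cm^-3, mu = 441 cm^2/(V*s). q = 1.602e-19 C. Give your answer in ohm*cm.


Step 1: sigma = q * n * mu = 1.602e-19 * 5.68e+14 * 441 = 4.01282e-02 S/cm
Step 2: rho = 1 / sigma = 1 / 4.01282e-02 = 24.92 ohm*cm

24.92


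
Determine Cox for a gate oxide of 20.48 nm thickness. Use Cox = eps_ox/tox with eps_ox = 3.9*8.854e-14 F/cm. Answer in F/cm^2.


Step 1: eps_ox = 3.9 * 8.854e-14 = 3.45306e-13 F/cm
Step 2: tox in cm = 20.48 nm * 1e-7 = 2.0480e-06 cm
Step 3: Cox = 3.45306e-13 / 2.0480e-06 = 1.69e-07 F/cm^2

1.69e-07


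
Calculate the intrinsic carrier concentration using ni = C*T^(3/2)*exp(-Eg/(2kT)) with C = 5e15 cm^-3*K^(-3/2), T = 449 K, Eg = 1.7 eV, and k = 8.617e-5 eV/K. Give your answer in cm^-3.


Step 1: Compute kT = 8.617e-5 * 449 = 0.03869033 eV
Step 2: Exponent = -Eg/(2kT) = -1.7/(2*0.03869033) = -21.96931
Step 3: T^(3/2) = 449^1.5 = 9514.14
Step 4: ni = 5e15 * 9514.14 * exp(-21.96931) = 1.37e+10 cm^-3

1.37e+10


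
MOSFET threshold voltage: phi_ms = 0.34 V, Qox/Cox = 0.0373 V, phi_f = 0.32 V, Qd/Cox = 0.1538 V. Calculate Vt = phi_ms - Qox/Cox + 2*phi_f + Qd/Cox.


Step 1: Vt = phi_ms - Qox/Cox + 2*phi_f + Qd/Cox
Step 2: Vt = 0.34 - 0.0373 + 2*0.32 + 0.1538
Step 3: Vt = 0.34 - 0.0373 + 0.64 + 0.1538
Step 4: Vt = 1.0965 V

1.0965


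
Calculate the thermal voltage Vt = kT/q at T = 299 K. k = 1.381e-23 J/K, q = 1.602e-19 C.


Step 1: kT = 1.381e-23 * 299 = 4.12919e-21 J
Step 2: Vt = kT/q = 4.12919e-21 / 1.602e-19
Step 3: Vt = 0.02578 V

0.02578


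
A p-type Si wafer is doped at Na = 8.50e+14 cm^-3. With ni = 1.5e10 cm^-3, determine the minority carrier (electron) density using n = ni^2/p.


Step 1: Majority hole concentration p ≈ Na = 8.50e+14 cm^-3
Step 2: n = ni^2 / Na = (1.5e10)^2 / 8.50e+14
Step 3: n = 2.65e+05 cm^-3

2.65e+05


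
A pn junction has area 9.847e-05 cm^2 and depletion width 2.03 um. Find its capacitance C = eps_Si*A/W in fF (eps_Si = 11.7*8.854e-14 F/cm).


Step 1: eps_Si = 11.7 * 8.854e-14 = 1.035918e-12 F/cm
Step 2: W in cm = 2.03 * 1e-4 = 2.03e-04 cm
Step 3: C = 1.035918e-12 * 9.847e-05 / 2.03e-04 = 5.024968e-13 F
Step 4: C = 502.5 fF

502.5


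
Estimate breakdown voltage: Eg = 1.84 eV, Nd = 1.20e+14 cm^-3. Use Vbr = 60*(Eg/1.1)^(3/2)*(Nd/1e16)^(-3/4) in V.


Step 1: Eg/1.1 = 1.84/1.1 = 1.672727
Step 2: (Eg/1.1)^1.5 = 1.672727^1.5 = 2.163404
Step 3: (Nd/1e16)^(-0.75) = (0.012)^(-0.75) = 27.581258
Step 4: Vbr = 60 * 2.163404 * 27.581258 = 3580.2 V

3580.2


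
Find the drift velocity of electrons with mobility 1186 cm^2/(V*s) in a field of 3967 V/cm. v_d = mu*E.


Step 1: v_d = mu * E
Step 2: v_d = 1186 * 3967 = 4704862
Step 3: v_d = 4.70e+06 cm/s

4.70e+06


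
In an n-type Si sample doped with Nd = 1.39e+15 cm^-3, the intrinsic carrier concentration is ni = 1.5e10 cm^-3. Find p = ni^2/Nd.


Step 1: Since Nd >> ni, n ≈ Nd = 1.39e+15 cm^-3
Step 2: p = ni^2 / n = (1.5e10)^2 / 1.39e+15
Step 3: p = 2.25e20 / 1.39e+15 = 1.62e+05 cm^-3

1.62e+05


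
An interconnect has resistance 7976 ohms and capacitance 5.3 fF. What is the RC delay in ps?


Step 1: tau = R * C
Step 2: tau = 7976 * 5.3 fF = 7976 * 5.3e-15 F
Step 3: tau = 4.22728e-11 s = 42.2728 ps

42.2728


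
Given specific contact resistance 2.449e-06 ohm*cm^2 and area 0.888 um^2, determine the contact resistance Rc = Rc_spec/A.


Step 1: Convert area to cm^2: 0.888 um^2 = 8.8800e-09 cm^2
Step 2: Rc = Rc_spec / A = 2.449e-06 / 8.8800e-09
Step 3: Rc = 2.76e+02 ohms

2.76e+02


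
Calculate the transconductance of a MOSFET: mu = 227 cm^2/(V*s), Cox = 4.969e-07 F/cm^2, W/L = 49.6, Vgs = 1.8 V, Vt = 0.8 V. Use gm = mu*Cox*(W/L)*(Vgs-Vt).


Step 1: Vov = Vgs - Vt = 1.8 - 0.8 = 1.0 V
Step 2: gm = mu * Cox * (W/L) * Vov
Step 3: gm = 227 * 4.969e-07 * 49.6 * 1.0 = 5.59e-03 S

5.59e-03


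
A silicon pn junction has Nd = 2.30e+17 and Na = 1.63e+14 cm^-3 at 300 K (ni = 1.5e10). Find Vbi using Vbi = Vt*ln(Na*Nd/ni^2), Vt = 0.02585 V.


Step 1: Compute Na*Nd/ni^2 = 1.63e+14 * 2.30e+17 / (1.5e10)^2 = 1.6662e+11
Step 2: ln(1.6662e+11) = 25.8390
Step 3: Vbi = 0.02585 * 25.8390 = 0.668 V

0.668


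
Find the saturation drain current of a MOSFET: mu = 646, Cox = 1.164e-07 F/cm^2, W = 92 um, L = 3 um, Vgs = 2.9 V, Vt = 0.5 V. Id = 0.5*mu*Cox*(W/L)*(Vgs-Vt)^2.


Step 1: Overdrive voltage Vov = Vgs - Vt = 2.9 - 0.5 = 2.4 V
Step 2: W/L = 92/3 = 30.6667
Step 3: Id = 0.5 * 646 * 1.164e-07 * 30.6667 * 2.4^2
Step 4: Id = 6.64e-03 A

6.64e-03


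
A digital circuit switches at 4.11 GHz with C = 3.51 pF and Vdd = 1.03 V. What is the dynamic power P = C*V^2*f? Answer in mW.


Step 1: V^2 = 1.03^2 = 1.0609 V^2
Step 2: P = C*V^2*f = 3.51e-12 F * 1.0609 * 4.11e9 Hz
Step 3: P = 1.530464949e-02 W
Step 4: P = 15.305 mW

15.305


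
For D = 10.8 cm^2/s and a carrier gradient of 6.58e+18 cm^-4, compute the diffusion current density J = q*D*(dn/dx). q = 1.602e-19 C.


Step 1: J = q * D * (dn/dx)
Step 2: J = 1.602e-19 * 10.8 * 6.58e+18
Step 3: J = 1.14e+01 A/cm^2

1.14e+01


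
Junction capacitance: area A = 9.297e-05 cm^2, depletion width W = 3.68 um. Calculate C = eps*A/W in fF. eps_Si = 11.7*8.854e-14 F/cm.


Step 1: eps_Si = 11.7 * 8.854e-14 = 1.035918e-12 F/cm
Step 2: W in cm = 3.68 * 1e-4 = 3.68e-04 cm
Step 3: C = 1.035918e-12 * 9.297e-05 / 3.68e-04 = 2.617100e-13 F
Step 4: C = 261.71 fF

261.71


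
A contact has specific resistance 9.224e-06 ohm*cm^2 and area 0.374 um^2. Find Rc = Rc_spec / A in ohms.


Step 1: Convert area to cm^2: 0.374 um^2 = 3.7400e-09 cm^2
Step 2: Rc = Rc_spec / A = 9.224e-06 / 3.7400e-09
Step 3: Rc = 2.47e+03 ohms

2.47e+03


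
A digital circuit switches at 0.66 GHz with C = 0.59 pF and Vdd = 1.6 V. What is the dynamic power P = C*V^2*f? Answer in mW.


Step 1: V^2 = 1.6^2 = 2.56 V^2
Step 2: P = C*V^2*f = 0.59e-12 F * 2.56 * 0.66e9 Hz
Step 3: P = 9.96864e-04 W
Step 4: P = 0.997 mW

0.997


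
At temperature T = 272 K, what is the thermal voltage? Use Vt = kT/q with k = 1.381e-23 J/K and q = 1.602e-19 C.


Step 1: kT = 1.381e-23 * 272 = 3.75632e-21 J
Step 2: Vt = kT/q = 3.75632e-21 / 1.602e-19
Step 3: Vt = 0.02345 V

0.02345


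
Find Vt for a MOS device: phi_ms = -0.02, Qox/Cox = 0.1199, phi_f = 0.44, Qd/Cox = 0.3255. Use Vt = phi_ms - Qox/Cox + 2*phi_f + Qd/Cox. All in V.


Step 1: Vt = phi_ms - Qox/Cox + 2*phi_f + Qd/Cox
Step 2: Vt = -0.02 - 0.1199 + 2*0.44 + 0.3255
Step 3: Vt = -0.02 - 0.1199 + 0.88 + 0.3255
Step 4: Vt = 1.0656 V

1.0656


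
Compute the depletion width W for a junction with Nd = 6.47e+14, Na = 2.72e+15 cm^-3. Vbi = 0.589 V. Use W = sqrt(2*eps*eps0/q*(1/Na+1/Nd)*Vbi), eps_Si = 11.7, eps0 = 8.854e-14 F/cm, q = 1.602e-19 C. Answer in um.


Step 1: 1/Na + 1/Nd = 1/2.72e+15 + 1/6.47e+14 = 1.91324e-15
Step 2: 2*eps*eps0/q = 2*11.7*8.854e-14/1.602e-19 = 1.293281e+07
Step 3: W^2 = 1.293281e+07 * 1.91324e-15 * 0.589 = 1.45740e-08
Step 4: W = sqrt(1.45740e-08) = 1.207e-04 cm = 1.207 um

1.207


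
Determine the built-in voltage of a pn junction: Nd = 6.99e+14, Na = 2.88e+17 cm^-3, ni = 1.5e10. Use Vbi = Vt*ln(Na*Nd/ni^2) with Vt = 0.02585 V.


Step 1: Compute Na*Nd/ni^2 = 2.88e+17 * 6.99e+14 / (1.5e10)^2 = 8.9472e+11
Step 2: ln(8.9472e+11) = 27.5198
Step 3: Vbi = 0.02585 * 27.5198 = 0.711 V

0.711


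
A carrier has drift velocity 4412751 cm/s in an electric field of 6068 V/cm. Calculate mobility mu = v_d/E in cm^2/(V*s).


Step 1: mu = v_d / E
Step 2: mu = 4412751 / 6068
Step 3: mu = 727.22 cm^2/(V*s)

727.22


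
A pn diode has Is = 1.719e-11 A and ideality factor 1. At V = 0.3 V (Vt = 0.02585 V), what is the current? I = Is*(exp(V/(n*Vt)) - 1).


Step 1: V/(n*Vt) = 0.3/(1*0.02585) = 11.6054
Step 2: exp(11.6054) = 1.0969e+05
Step 3: I = 1.719e-11 * (1.0969e+05 - 1) = 1.89e-06 A

1.89e-06


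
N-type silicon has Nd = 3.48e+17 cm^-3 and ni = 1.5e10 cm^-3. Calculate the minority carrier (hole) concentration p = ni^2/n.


Step 1: Since Nd >> ni, n ≈ Nd = 3.48e+17 cm^-3
Step 2: p = ni^2 / n = (1.5e10)^2 / 3.48e+17
Step 3: p = 2.25e20 / 3.48e+17 = 6.47e+02 cm^-3

6.47e+02


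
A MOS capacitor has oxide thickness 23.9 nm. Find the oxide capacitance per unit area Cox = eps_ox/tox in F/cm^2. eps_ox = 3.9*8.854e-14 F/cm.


Step 1: eps_ox = 3.9 * 8.854e-14 = 3.45306e-13 F/cm
Step 2: tox in cm = 23.9 nm * 1e-7 = 2.3900e-06 cm
Step 3: Cox = 3.45306e-13 / 2.3900e-06 = 1.44e-07 F/cm^2

1.44e-07


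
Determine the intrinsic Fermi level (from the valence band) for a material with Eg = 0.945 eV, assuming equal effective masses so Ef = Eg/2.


Step 1: For an intrinsic semiconductor, the Fermi level sits at midgap.
Step 2: Ef = Eg / 2 = 0.945 / 2 = 0.4725 eV

0.4725


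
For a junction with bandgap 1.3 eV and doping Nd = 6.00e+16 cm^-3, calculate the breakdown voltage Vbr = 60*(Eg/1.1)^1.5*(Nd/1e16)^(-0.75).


Step 1: Eg/1.1 = 1.3/1.1 = 1.181818
Step 2: (Eg/1.1)^1.5 = 1.181818^1.5 = 1.284772
Step 3: (Nd/1e16)^(-0.75) = (6.0)^(-0.75) = 0.260847
Step 4: Vbr = 60 * 1.284772 * 0.260847 = 20.1 V

20.1


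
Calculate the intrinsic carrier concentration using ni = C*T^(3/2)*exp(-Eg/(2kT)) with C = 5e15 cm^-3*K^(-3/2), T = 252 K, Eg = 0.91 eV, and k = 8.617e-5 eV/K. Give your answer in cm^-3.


Step 1: Compute kT = 8.617e-5 * 252 = 0.02171484 eV
Step 2: Exponent = -Eg/(2kT) = -0.91/(2*0.02171484) = -20.95341
Step 3: T^(3/2) = 252^1.5 = 4000.38
Step 4: ni = 5e15 * 4000.38 * exp(-20.95341) = 1.59e+10 cm^-3

1.59e+10


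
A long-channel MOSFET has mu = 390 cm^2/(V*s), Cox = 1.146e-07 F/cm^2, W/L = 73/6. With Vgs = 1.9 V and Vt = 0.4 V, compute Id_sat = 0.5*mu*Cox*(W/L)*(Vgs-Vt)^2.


Step 1: Overdrive voltage Vov = Vgs - Vt = 1.9 - 0.4 = 1.5 V
Step 2: W/L = 73/6 = 12.1667
Step 3: Id = 0.5 * 390 * 1.146e-07 * 12.1667 * 1.5^2
Step 4: Id = 6.12e-04 A

6.12e-04


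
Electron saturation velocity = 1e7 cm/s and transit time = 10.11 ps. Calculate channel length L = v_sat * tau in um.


Step 1: tau in seconds = 10.11 ps * 1e-12 = 1.0110e-11 s
Step 2: L = v_sat * tau = 1e7 * 1.0110e-11 = 1.0110e-04 cm
Step 3: L in um = 1.0110e-04 * 1e4 = 1.011 um

1.011


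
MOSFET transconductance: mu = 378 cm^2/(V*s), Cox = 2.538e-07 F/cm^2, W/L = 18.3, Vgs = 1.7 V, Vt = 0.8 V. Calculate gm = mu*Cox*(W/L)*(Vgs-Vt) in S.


Step 1: Vov = Vgs - Vt = 1.7 - 0.8 = 0.9 V
Step 2: gm = mu * Cox * (W/L) * Vov
Step 3: gm = 378 * 2.538e-07 * 18.3 * 0.9 = 1.58e-03 S

1.58e-03


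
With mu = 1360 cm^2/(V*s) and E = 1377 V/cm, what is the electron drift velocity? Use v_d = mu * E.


Step 1: v_d = mu * E
Step 2: v_d = 1360 * 1377 = 1872720
Step 3: v_d = 1.87e+06 cm/s

1.87e+06


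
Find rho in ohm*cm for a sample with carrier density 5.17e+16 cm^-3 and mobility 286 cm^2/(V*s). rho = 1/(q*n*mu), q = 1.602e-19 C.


Step 1: sigma = q * n * mu = 1.602e-19 * 5.17e+16 * 286 = 2.36875e+00 S/cm
Step 2: rho = 1 / sigma = 1 / 2.36875e+00 = 0.4222 ohm*cm

0.4222


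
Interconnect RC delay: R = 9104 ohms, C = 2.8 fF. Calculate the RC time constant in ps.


Step 1: tau = R * C
Step 2: tau = 9104 * 2.8 fF = 9104 * 2.8e-15 F
Step 3: tau = 2.54912e-11 s = 25.4912 ps

25.4912


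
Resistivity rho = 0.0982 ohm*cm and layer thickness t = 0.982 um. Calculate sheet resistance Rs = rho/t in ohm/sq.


Step 1: Convert thickness to cm: t = 0.982 um = 9.8200e-05 cm
Step 2: Rs = rho / t = 0.0982 / 9.8200e-05
Step 3: Rs = 1000.0 ohm/sq

1000.0


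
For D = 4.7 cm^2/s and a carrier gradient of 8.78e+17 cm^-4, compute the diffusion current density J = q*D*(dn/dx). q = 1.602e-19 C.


Step 1: J = q * D * (dn/dx)
Step 2: J = 1.602e-19 * 4.7 * 8.78e+17
Step 3: J = 6.61e-01 A/cm^2

6.61e-01


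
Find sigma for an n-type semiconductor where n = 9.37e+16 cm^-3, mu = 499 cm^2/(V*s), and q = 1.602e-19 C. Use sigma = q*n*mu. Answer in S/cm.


Step 1: sigma = q * n * mu
Step 2: sigma = 1.602e-19 * 9.37e+16 * 499
Step 3: sigma = 7.490e+00 S/cm

7.490e+00


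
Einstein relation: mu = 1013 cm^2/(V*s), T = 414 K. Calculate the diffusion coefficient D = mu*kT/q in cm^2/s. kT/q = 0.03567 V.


Step 1: D = mu * (kT/q)
Step 2: D = 1013 * 0.03567
Step 3: D = 36.13 cm^2/s

36.13


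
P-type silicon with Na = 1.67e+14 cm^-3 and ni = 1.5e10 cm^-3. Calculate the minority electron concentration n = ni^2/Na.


Step 1: Majority hole concentration p ≈ Na = 1.67e+14 cm^-3
Step 2: n = ni^2 / Na = (1.5e10)^2 / 1.67e+14
Step 3: n = 1.35e+06 cm^-3

1.35e+06


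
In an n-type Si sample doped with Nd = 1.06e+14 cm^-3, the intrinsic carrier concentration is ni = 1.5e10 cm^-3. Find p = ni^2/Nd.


Step 1: Since Nd >> ni, n ≈ Nd = 1.06e+14 cm^-3
Step 2: p = ni^2 / n = (1.5e10)^2 / 1.06e+14
Step 3: p = 2.25e20 / 1.06e+14 = 2.12e+06 cm^-3

2.12e+06


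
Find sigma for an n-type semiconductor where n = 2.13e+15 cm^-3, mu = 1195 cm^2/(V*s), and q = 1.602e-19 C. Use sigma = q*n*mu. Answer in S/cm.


Step 1: sigma = q * n * mu
Step 2: sigma = 1.602e-19 * 2.13e+15 * 1195
Step 3: sigma = 4.078e-01 S/cm

4.078e-01


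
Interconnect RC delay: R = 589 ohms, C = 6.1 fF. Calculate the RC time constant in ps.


Step 1: tau = R * C
Step 2: tau = 589 * 6.1 fF = 589 * 6.1e-15 F
Step 3: tau = 3.5929e-12 s = 3.5929 ps

3.5929


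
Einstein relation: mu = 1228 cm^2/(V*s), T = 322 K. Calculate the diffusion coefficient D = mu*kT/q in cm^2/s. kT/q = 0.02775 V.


Step 1: D = mu * (kT/q)
Step 2: D = 1228 * 0.02775
Step 3: D = 34.08 cm^2/s

34.08


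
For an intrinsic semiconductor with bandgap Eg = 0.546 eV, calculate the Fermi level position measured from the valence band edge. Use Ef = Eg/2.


Step 1: For an intrinsic semiconductor, the Fermi level sits at midgap.
Step 2: Ef = Eg / 2 = 0.546 / 2 = 0.273 eV

0.273


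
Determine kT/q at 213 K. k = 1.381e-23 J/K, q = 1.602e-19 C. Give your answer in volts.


Step 1: kT = 1.381e-23 * 213 = 2.94153e-21 J
Step 2: Vt = kT/q = 2.94153e-21 / 1.602e-19
Step 3: Vt = 0.01836 V

0.01836


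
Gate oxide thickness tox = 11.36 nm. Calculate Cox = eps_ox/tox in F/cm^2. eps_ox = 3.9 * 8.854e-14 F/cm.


Step 1: eps_ox = 3.9 * 8.854e-14 = 3.45306e-13 F/cm
Step 2: tox in cm = 11.36 nm * 1e-7 = 1.1360e-06 cm
Step 3: Cox = 3.45306e-13 / 1.1360e-06 = 3.04e-07 F/cm^2

3.04e-07


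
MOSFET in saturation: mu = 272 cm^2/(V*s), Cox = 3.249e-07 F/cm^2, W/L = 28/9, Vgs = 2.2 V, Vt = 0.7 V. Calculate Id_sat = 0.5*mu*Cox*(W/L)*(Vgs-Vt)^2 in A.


Step 1: Overdrive voltage Vov = Vgs - Vt = 2.2 - 0.7 = 1.5 V
Step 2: W/L = 28/9 = 3.11111
Step 3: Id = 0.5 * 272 * 3.249e-07 * 3.11111 * 1.5^2
Step 4: Id = 3.09e-04 A

3.09e-04


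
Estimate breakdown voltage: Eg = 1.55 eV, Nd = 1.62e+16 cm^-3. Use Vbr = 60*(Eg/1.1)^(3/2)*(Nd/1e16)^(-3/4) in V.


Step 1: Eg/1.1 = 1.55/1.1 = 1.409091
Step 2: (Eg/1.1)^1.5 = 1.409091^1.5 = 1.672663
Step 3: (Nd/1e16)^(-0.75) = (1.62)^(-0.75) = 0.696408
Step 4: Vbr = 60 * 1.672663 * 0.696408 = 69.9 V

69.9


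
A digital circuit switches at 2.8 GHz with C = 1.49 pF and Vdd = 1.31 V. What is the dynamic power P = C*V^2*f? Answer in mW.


Step 1: V^2 = 1.31^2 = 1.7161 V^2
Step 2: P = C*V^2*f = 1.49e-12 F * 1.7161 * 2.8e9 Hz
Step 3: P = 7.1595692e-03 W
Step 4: P = 7.16 mW

7.16


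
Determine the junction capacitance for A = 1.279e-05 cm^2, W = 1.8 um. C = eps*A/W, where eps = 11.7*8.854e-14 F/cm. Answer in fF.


Step 1: eps_Si = 11.7 * 8.854e-14 = 1.035918e-12 F/cm
Step 2: W in cm = 1.8 * 1e-4 = 1.80e-04 cm
Step 3: C = 1.035918e-12 * 1.279e-05 / 1.80e-04 = 7.360773e-14 F
Step 4: C = 73.61 fF

73.61


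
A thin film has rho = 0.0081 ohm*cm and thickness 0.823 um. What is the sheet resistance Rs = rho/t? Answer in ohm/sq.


Step 1: Convert thickness to cm: t = 0.823 um = 8.2300e-05 cm
Step 2: Rs = rho / t = 0.0081 / 8.2300e-05
Step 3: Rs = 98.4 ohm/sq

98.4


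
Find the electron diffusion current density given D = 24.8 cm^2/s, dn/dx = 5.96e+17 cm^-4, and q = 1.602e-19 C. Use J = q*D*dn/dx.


Step 1: J = q * D * (dn/dx)
Step 2: J = 1.602e-19 * 24.8 * 5.96e+17
Step 3: J = 2.37e+00 A/cm^2

2.37e+00


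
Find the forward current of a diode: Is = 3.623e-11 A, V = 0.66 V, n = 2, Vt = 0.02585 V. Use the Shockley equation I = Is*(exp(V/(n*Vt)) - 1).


Step 1: V/(n*Vt) = 0.66/(2*0.02585) = 12.7660
Step 2: exp(12.7660) = 3.5011e+05
Step 3: I = 3.623e-11 * (3.5011e+05 - 1) = 1.27e-05 A

1.27e-05


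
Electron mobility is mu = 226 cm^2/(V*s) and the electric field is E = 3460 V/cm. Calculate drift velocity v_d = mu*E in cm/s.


Step 1: v_d = mu * E
Step 2: v_d = 226 * 3460 = 781960
Step 3: v_d = 7.82e+05 cm/s

7.82e+05


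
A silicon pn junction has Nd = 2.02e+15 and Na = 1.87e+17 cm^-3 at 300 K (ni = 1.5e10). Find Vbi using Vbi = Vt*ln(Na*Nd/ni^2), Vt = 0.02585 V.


Step 1: Compute Na*Nd/ni^2 = 1.87e+17 * 2.02e+15 / (1.5e10)^2 = 1.6788e+12
Step 2: ln(1.6788e+12) = 28.1491
Step 3: Vbi = 0.02585 * 28.1491 = 0.728 V

0.728


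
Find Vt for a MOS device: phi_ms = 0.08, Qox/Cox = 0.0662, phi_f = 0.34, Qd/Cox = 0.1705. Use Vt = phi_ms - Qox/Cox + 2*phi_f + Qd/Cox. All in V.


Step 1: Vt = phi_ms - Qox/Cox + 2*phi_f + Qd/Cox
Step 2: Vt = 0.08 - 0.0662 + 2*0.34 + 0.1705
Step 3: Vt = 0.08 - 0.0662 + 0.68 + 0.1705
Step 4: Vt = 0.8643 V

0.8643


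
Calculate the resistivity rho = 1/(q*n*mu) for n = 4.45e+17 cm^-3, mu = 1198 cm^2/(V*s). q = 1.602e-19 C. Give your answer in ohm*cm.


Step 1: sigma = q * n * mu = 1.602e-19 * 4.45e+17 * 1198 = 8.54042e+01 S/cm
Step 2: rho = 1 / sigma = 1 / 8.54042e+01 = 0.01171 ohm*cm

0.01171


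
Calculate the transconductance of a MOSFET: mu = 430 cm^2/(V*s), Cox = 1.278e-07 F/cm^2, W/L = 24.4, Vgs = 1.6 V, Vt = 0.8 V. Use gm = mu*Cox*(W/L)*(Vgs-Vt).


Step 1: Vov = Vgs - Vt = 1.6 - 0.8 = 0.8 V
Step 2: gm = mu * Cox * (W/L) * Vov
Step 3: gm = 430 * 1.278e-07 * 24.4 * 0.8 = 1.07e-03 S

1.07e-03


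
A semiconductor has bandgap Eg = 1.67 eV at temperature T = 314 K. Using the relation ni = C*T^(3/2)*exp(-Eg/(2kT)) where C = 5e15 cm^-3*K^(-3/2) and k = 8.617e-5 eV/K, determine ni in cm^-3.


Step 1: Compute kT = 8.617e-5 * 314 = 0.02705738 eV
Step 2: Exponent = -Eg/(2kT) = -1.67/(2*0.02705738) = -30.86034
Step 3: T^(3/2) = 314^1.5 = 5564.09
Step 4: ni = 5e15 * 5564.09 * exp(-30.86034) = 1.10e+06 cm^-3

1.10e+06


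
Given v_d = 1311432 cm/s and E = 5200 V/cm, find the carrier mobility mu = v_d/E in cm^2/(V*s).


Step 1: mu = v_d / E
Step 2: mu = 1311432 / 5200
Step 3: mu = 252.2 cm^2/(V*s)

252.2


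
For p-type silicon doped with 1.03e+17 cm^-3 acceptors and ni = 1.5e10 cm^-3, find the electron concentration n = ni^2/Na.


Step 1: Majority hole concentration p ≈ Na = 1.03e+17 cm^-3
Step 2: n = ni^2 / Na = (1.5e10)^2 / 1.03e+17
Step 3: n = 2.18e+03 cm^-3

2.18e+03


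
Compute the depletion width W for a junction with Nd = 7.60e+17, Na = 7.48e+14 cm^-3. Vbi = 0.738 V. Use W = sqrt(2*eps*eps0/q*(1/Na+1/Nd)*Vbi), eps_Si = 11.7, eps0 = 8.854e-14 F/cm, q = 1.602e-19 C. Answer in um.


Step 1: 1/Na + 1/Nd = 1/7.48e+14 + 1/7.60e+17 = 1.33821e-15
Step 2: 2*eps*eps0/q = 2*11.7*8.854e-14/1.602e-19 = 1.293281e+07
Step 3: W^2 = 1.293281e+07 * 1.33821e-15 * 0.738 = 1.27724e-08
Step 4: W = sqrt(1.27724e-08) = 1.130e-04 cm = 1.13 um

1.13


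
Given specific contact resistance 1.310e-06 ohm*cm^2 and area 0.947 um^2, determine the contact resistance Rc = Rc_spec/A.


Step 1: Convert area to cm^2: 0.947 um^2 = 9.4700e-09 cm^2
Step 2: Rc = Rc_spec / A = 1.310e-06 / 9.4700e-09
Step 3: Rc = 1.38e+02 ohms

1.38e+02


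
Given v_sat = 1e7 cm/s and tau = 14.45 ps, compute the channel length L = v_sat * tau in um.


Step 1: tau in seconds = 14.45 ps * 1e-12 = 1.4450e-11 s
Step 2: L = v_sat * tau = 1e7 * 1.4450e-11 = 1.4450e-04 cm
Step 3: L in um = 1.4450e-04 * 1e4 = 1.445 um

1.445


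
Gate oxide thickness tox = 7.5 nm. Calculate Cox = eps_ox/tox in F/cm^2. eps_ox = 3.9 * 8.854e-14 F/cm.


Step 1: eps_ox = 3.9 * 8.854e-14 = 3.45306e-13 F/cm
Step 2: tox in cm = 7.5 nm * 1e-7 = 7.5000e-07 cm
Step 3: Cox = 3.45306e-13 / 7.5000e-07 = 4.60e-07 F/cm^2

4.60e-07


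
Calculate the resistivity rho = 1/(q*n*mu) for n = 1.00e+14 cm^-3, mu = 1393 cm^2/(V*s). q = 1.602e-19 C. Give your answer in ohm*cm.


Step 1: sigma = q * n * mu = 1.602e-19 * 1.00e+14 * 1393 = 2.23159e-02 S/cm
Step 2: rho = 1 / sigma = 1 / 2.23159e-02 = 44.81 ohm*cm

44.81


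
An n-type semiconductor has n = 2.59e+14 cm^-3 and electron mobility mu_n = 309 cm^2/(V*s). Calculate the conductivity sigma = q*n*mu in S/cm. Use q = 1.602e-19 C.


Step 1: sigma = q * n * mu
Step 2: sigma = 1.602e-19 * 2.59e+14 * 309
Step 3: sigma = 1.282e-02 S/cm

1.282e-02


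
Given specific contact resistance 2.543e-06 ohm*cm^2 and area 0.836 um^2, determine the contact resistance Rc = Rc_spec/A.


Step 1: Convert area to cm^2: 0.836 um^2 = 8.3600e-09 cm^2
Step 2: Rc = Rc_spec / A = 2.543e-06 / 8.3600e-09
Step 3: Rc = 3.04e+02 ohms

3.04e+02


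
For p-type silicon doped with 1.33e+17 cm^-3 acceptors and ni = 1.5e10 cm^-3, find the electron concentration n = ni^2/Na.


Step 1: Majority hole concentration p ≈ Na = 1.33e+17 cm^-3
Step 2: n = ni^2 / Na = (1.5e10)^2 / 1.33e+17
Step 3: n = 1.69e+03 cm^-3

1.69e+03


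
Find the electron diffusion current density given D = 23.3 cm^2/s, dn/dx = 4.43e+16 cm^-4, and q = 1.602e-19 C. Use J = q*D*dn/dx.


Step 1: J = q * D * (dn/dx)
Step 2: J = 1.602e-19 * 23.3 * 4.43e+16
Step 3: J = 1.65e-01 A/cm^2

1.65e-01


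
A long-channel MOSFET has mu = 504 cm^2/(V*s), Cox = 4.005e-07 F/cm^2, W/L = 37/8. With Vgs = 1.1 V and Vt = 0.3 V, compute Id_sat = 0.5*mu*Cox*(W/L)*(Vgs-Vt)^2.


Step 1: Overdrive voltage Vov = Vgs - Vt = 1.1 - 0.3 = 0.8 V
Step 2: W/L = 37/8 = 4.625
Step 3: Id = 0.5 * 504 * 4.005e-07 * 4.625 * 0.8^2
Step 4: Id = 2.99e-04 A

2.99e-04


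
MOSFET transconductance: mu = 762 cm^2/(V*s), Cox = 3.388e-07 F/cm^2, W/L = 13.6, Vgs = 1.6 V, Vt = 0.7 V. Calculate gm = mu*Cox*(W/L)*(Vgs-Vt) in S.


Step 1: Vov = Vgs - Vt = 1.6 - 0.7 = 0.9 V
Step 2: gm = mu * Cox * (W/L) * Vov
Step 3: gm = 762 * 3.388e-07 * 13.6 * 0.9 = 3.16e-03 S

3.16e-03


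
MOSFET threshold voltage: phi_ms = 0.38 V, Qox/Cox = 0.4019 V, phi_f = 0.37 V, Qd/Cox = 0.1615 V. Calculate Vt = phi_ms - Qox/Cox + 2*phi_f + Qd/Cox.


Step 1: Vt = phi_ms - Qox/Cox + 2*phi_f + Qd/Cox
Step 2: Vt = 0.38 - 0.4019 + 2*0.37 + 0.1615
Step 3: Vt = 0.38 - 0.4019 + 0.74 + 0.1615
Step 4: Vt = 0.8796 V

0.8796


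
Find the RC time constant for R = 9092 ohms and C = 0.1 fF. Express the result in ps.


Step 1: tau = R * C
Step 2: tau = 9092 * 0.1 fF = 9092 * 1.0e-16 F
Step 3: tau = 9.092e-13 s = 0.9092 ps

0.9092


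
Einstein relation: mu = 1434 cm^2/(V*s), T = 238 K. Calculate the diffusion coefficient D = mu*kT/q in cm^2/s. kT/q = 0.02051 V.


Step 1: D = mu * (kT/q)
Step 2: D = 1434 * 0.02051
Step 3: D = 29.41 cm^2/s

29.41


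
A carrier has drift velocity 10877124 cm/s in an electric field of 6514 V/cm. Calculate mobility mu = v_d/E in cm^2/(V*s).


Step 1: mu = v_d / E
Step 2: mu = 10877124 / 6514
Step 3: mu = 1669.81 cm^2/(V*s)

1669.81


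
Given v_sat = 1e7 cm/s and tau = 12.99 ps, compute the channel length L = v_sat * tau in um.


Step 1: tau in seconds = 12.99 ps * 1e-12 = 1.2990e-11 s
Step 2: L = v_sat * tau = 1e7 * 1.2990e-11 = 1.2990e-04 cm
Step 3: L in um = 1.2990e-04 * 1e4 = 1.299 um

1.299


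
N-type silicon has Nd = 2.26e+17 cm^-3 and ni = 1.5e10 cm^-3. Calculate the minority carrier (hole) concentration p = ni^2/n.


Step 1: Since Nd >> ni, n ≈ Nd = 2.26e+17 cm^-3
Step 2: p = ni^2 / n = (1.5e10)^2 / 2.26e+17
Step 3: p = 2.25e20 / 2.26e+17 = 9.96e+02 cm^-3

9.96e+02


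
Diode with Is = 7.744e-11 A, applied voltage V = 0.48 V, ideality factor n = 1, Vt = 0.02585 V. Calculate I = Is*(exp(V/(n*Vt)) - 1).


Step 1: V/(n*Vt) = 0.48/(1*0.02585) = 18.5687
Step 2: exp(18.5687) = 1.1595e+08
Step 3: I = 7.744e-11 * (1.1595e+08 - 1) = 8.98e-03 A

8.98e-03


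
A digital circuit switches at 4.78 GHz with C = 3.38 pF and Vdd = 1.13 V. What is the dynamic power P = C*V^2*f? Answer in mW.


Step 1: V^2 = 1.13^2 = 1.2769 V^2
Step 2: P = C*V^2*f = 3.38e-12 F * 1.2769 * 4.78e9 Hz
Step 3: P = 2.063010716e-02 W
Step 4: P = 20.63 mW

20.63


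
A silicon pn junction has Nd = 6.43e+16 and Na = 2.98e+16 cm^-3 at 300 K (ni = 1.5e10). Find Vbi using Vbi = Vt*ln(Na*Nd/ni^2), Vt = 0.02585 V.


Step 1: Compute Na*Nd/ni^2 = 2.98e+16 * 6.43e+16 / (1.5e10)^2 = 8.5162e+12
Step 2: ln(8.5162e+12) = 29.7730
Step 3: Vbi = 0.02585 * 29.7730 = 0.77 V

0.77


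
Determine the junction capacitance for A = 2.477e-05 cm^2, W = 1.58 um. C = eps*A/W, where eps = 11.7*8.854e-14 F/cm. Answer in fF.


Step 1: eps_Si = 11.7 * 8.854e-14 = 1.035918e-12 F/cm
Step 2: W in cm = 1.58 * 1e-4 = 1.58e-04 cm
Step 3: C = 1.035918e-12 * 2.477e-05 / 1.58e-04 = 1.624031e-13 F
Step 4: C = 162.4 fF

162.4


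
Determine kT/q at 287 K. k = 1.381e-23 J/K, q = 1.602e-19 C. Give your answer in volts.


Step 1: kT = 1.381e-23 * 287 = 3.96347e-21 J
Step 2: Vt = kT/q = 3.96347e-21 / 1.602e-19
Step 3: Vt = 0.02474 V

0.02474


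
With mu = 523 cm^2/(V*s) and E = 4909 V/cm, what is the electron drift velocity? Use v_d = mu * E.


Step 1: v_d = mu * E
Step 2: v_d = 523 * 4909 = 2567407
Step 3: v_d = 2.57e+06 cm/s

2.57e+06


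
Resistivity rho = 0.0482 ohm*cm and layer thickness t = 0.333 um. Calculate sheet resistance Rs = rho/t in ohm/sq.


Step 1: Convert thickness to cm: t = 0.333 um = 3.3300e-05 cm
Step 2: Rs = rho / t = 0.0482 / 3.3300e-05
Step 3: Rs = 1447.4 ohm/sq

1447.4


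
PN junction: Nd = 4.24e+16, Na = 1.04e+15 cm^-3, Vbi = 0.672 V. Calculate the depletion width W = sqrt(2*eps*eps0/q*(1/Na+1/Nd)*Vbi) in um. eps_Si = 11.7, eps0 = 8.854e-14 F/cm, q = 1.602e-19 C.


Step 1: 1/Na + 1/Nd = 1/1.04e+15 + 1/4.24e+16 = 9.85123e-16
Step 2: 2*eps*eps0/q = 2*11.7*8.854e-14/1.602e-19 = 1.293281e+07
Step 3: W^2 = 1.293281e+07 * 9.85123e-16 * 0.672 = 8.56155e-09
Step 4: W = sqrt(8.56155e-09) = 9.253e-05 cm = 0.9253 um

0.9253


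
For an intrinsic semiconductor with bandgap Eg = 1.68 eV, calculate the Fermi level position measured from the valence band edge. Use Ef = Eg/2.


Step 1: For an intrinsic semiconductor, the Fermi level sits at midgap.
Step 2: Ef = Eg / 2 = 1.68 / 2 = 0.84 eV

0.84


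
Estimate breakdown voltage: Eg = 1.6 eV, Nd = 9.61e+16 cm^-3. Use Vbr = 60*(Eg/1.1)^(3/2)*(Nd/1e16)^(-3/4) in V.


Step 1: Eg/1.1 = 1.6/1.1 = 1.454545
Step 2: (Eg/1.1)^1.5 = 1.454545^1.5 = 1.754247
Step 3: (Nd/1e16)^(-0.75) = (9.61)^(-0.75) = 0.183213
Step 4: Vbr = 60 * 1.754247 * 0.183213 = 19.3 V

19.3


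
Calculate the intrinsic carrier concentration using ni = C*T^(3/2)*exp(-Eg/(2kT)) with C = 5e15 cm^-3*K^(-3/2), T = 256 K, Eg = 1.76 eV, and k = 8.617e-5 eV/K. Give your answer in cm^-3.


Step 1: Compute kT = 8.617e-5 * 256 = 0.02205952 eV
Step 2: Exponent = -Eg/(2kT) = -1.76/(2*0.02205952) = -39.89207
Step 3: T^(3/2) = 256^1.5 = 4096.00
Step 4: ni = 5e15 * 4096.00 * exp(-39.89207) = 9.69e+01 cm^-3

9.69e+01


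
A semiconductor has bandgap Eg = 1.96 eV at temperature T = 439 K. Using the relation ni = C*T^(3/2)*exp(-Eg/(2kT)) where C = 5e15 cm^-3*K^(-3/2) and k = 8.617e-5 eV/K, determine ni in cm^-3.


Step 1: Compute kT = 8.617e-5 * 439 = 0.03782863 eV
Step 2: Exponent = -Eg/(2kT) = -1.96/(2*0.03782863) = -25.90630
Step 3: T^(3/2) = 439^1.5 = 9198.07
Step 4: ni = 5e15 * 9198.07 * exp(-25.90630) = 2.58e+08 cm^-3

2.58e+08


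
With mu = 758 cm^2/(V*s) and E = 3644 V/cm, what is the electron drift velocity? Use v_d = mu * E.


Step 1: v_d = mu * E
Step 2: v_d = 758 * 3644 = 2762152
Step 3: v_d = 2.76e+06 cm/s

2.76e+06


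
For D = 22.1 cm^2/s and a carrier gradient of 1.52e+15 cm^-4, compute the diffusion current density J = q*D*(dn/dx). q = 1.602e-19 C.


Step 1: J = q * D * (dn/dx)
Step 2: J = 1.602e-19 * 22.1 * 1.52e+15
Step 3: J = 5.38e-03 A/cm^2

5.38e-03


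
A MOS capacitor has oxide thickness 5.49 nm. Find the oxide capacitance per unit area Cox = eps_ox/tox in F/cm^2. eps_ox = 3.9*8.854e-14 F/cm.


Step 1: eps_ox = 3.9 * 8.854e-14 = 3.45306e-13 F/cm
Step 2: tox in cm = 5.49 nm * 1e-7 = 5.4900e-07 cm
Step 3: Cox = 3.45306e-13 / 5.4900e-07 = 6.29e-07 F/cm^2

6.29e-07


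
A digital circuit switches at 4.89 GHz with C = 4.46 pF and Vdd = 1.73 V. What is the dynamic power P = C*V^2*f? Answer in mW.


Step 1: V^2 = 1.73^2 = 2.9929 V^2
Step 2: P = C*V^2*f = 4.46e-12 F * 2.9929 * 4.89e9 Hz
Step 3: P = 6.527335326e-02 W
Step 4: P = 65.273 mW

65.273


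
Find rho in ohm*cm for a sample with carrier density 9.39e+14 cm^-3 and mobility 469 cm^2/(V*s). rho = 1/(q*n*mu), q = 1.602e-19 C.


Step 1: sigma = q * n * mu = 1.602e-19 * 9.39e+14 * 469 = 7.05506e-02 S/cm
Step 2: rho = 1 / sigma = 1 / 7.05506e-02 = 14.17 ohm*cm

14.17


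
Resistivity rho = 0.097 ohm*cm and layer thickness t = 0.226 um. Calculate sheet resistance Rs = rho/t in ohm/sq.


Step 1: Convert thickness to cm: t = 0.226 um = 2.2600e-05 cm
Step 2: Rs = rho / t = 0.097 / 2.2600e-05
Step 3: Rs = 4292.0 ohm/sq

4292.0


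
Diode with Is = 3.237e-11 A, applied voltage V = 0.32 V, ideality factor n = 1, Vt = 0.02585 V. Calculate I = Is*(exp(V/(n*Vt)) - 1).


Step 1: V/(n*Vt) = 0.32/(1*0.02585) = 12.3791
Step 2: exp(12.3791) = 2.3778e+05
Step 3: I = 3.237e-11 * (2.3778e+05 - 1) = 7.70e-06 A

7.70e-06


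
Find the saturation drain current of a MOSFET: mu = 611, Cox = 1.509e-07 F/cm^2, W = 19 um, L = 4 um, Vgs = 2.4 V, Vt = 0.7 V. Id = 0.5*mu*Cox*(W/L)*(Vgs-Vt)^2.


Step 1: Overdrive voltage Vov = Vgs - Vt = 2.4 - 0.7 = 1.7 V
Step 2: W/L = 19/4 = 4.75
Step 3: Id = 0.5 * 611 * 1.509e-07 * 4.75 * 1.7^2
Step 4: Id = 6.33e-04 A

6.33e-04


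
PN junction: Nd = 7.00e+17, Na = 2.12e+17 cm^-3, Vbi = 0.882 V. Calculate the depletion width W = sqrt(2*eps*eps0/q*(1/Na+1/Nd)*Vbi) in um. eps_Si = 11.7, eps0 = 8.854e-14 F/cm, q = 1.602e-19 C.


Step 1: 1/Na + 1/Nd = 1/2.12e+17 + 1/7.00e+17 = 6.14555e-18
Step 2: 2*eps*eps0/q = 2*11.7*8.854e-14/1.602e-19 = 1.293281e+07
Step 3: W^2 = 1.293281e+07 * 6.14555e-18 * 0.882 = 7.01007e-11
Step 4: W = sqrt(7.01007e-11) = 8.373e-06 cm = 0.08373 um

0.08373


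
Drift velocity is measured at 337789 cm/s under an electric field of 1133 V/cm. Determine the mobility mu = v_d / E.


Step 1: mu = v_d / E
Step 2: mu = 337789 / 1133
Step 3: mu = 298.14 cm^2/(V*s)

298.14


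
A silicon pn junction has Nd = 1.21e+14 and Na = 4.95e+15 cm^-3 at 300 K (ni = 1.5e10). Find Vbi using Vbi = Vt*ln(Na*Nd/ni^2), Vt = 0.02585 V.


Step 1: Compute Na*Nd/ni^2 = 4.95e+15 * 1.21e+14 / (1.5e10)^2 = 2.6620e+09
Step 2: ln(2.6620e+09) = 21.7023
Step 3: Vbi = 0.02585 * 21.7023 = 0.561 V

0.561


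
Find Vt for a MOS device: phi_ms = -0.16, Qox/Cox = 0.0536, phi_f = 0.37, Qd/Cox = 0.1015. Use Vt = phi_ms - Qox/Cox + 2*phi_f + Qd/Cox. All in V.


Step 1: Vt = phi_ms - Qox/Cox + 2*phi_f + Qd/Cox
Step 2: Vt = -0.16 - 0.0536 + 2*0.37 + 0.1015
Step 3: Vt = -0.16 - 0.0536 + 0.74 + 0.1015
Step 4: Vt = 0.6279 V

0.6279


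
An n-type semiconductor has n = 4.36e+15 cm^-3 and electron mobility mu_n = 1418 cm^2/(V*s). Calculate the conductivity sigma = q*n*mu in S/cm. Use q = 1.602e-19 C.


Step 1: sigma = q * n * mu
Step 2: sigma = 1.602e-19 * 4.36e+15 * 1418
Step 3: sigma = 9.904e-01 S/cm

9.904e-01


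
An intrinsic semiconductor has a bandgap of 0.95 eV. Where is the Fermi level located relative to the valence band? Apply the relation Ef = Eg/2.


Step 1: For an intrinsic semiconductor, the Fermi level sits at midgap.
Step 2: Ef = Eg / 2 = 0.95 / 2 = 0.475 eV

0.475


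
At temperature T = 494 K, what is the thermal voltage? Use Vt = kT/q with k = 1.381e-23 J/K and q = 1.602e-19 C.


Step 1: kT = 1.381e-23 * 494 = 6.82214e-21 J
Step 2: Vt = kT/q = 6.82214e-21 / 1.602e-19
Step 3: Vt = 0.04259 V

0.04259
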